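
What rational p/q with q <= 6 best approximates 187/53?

Expand x = 187/53 as a continued fraction with the Euclidean algorithm:
  187 = 3*53 + 28, so a_0 = 3.
  53 = 1*28 + 25, so a_1 = 1.
  28 = 1*25 + 3, so a_2 = 1.
  25 = 8*3 + 1, so a_3 = 8.
  3 = 3*1 + 0, so a_4 = 3.
so x = [3; 1, 1, 8, 3].
Convergents (p_i = a_i*p_{i-1} + p_{i-2}, q_i = a_i*q_{i-1} + q_{i-2} with p_{-2}=0, p_{-1}=1, q_{-2}=1, q_{-1}=0), until the denominator exceeds 6:
  i=0: a_0=3, p_0 = 3*1 + 0 = 3, q_0 = 3*0 + 1 = 1.
  i=1: a_1=1, p_1 = 1*3 + 1 = 4, q_1 = 1*1 + 0 = 1.
  i=2: a_2=1, p_2 = 1*4 + 3 = 7, q_2 = 1*1 + 1 = 2.
  i=3: a_3=8, p_3 = 8*7 + 4 = 60, q_3 = 8*2 + 1 = 17.
q_3 = 17 > 6, so the last convergent with denominator <= 6 is p_2/q_2 = 7/2.
The closest fraction with denominator <= 6 is either p_2/q_2 or the intermediate fraction (k*p_2 + p_1)/(k*q_2 + q_1) with the largest k >= 1 whose denominator stays <= 6; these approach x as k grows, and every other convergent or intermediate fraction in range is farther away.
Largest k: floor((6 - q_1)/q_2) = floor((6 - 1)/2) = 2.
That gives (2*7 + 4)/(2*2 + 1) = 18/5.
Compare the errors: |x - 7/2| = |187*2 - 7*53|/(53*2) = 3/106, and |x - 18/5| = |187*5 - 18*53|/(53*5) = 19/265.
Cross-multiplying, 3*265 = 795 < 2014 = 19*106, so 3/106 is smaller: the convergent 7/2 is closer to x than 18/5.

7/2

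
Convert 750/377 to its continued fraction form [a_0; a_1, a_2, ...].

Run the Euclidean algorithm on 750 and 377; the successive quotients are the partial quotients a_0, a_1, ... (each step inverts the fractional part left over by the previous one):
  750 = 1*377 + 373, so a_0 = 1.
  377 = 1*373 + 4, so a_1 = 1.
  373 = 93*4 + 1, so a_2 = 93.
  4 = 4*1 + 0, so a_3 = 4.
The remainder reaches 0 after 4 divisions, so the expansion has 4 partial quotients, read off in order.

[1; 1, 93, 4]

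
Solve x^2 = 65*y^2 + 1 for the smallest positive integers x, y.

(x, y) = (129, 16)

First expand sqrt(65) as a continued fraction. With x_i = (sqrt(65) + m_i)/d_i and (m_0, d_0) = (0, 1): a_0 = floor(sqrt(65)) = 8, since 8^2 = 64 <= 65 < 81 = 9^2.
Iterate m_{i+1} = d_i*a_i - m_i, d_{i+1} = (65 - m_{i+1}^2)/d_i, a_{i+1} = floor((a_0 + m_{i+1})/d_{i+1}):
  m_1 = 1*8 - 0 = 8, d_1 = (65 - 8^2)/1 = 1/1 = 1, a_1 = floor((8 + 8)/1) = 16.
  m_2 = 1*16 - 8 = 8, d_2 = (65 - 8^2)/1 = 1/1 = 1: (m_2, d_2) = (m_1, d_1) = (8, 1), so from here the quotient a_1 repeats; the period length is 1.
So sqrt(65) = [8; (16)] with period length k = 1.
k is odd, so (p_{k-1}, q_{k-1}) only solves x^2 - 65y^2 = -1 and the fundamental solution of x^2 - 65y^2 = 1 is (p_{2k-1}, q_{2k-1}) = (p_1, q_1); compute convergents through index 1, running through the period twice.
Convergents (p_i = a_i*p_{i-1} + p_{i-2}, q_i = a_i*q_{i-1} + q_{i-2} with p_{-2}=0, p_{-1}=1, q_{-2}=1, q_{-1}=0):
  i=0: a_0=8, p_0 = 8*1 + 0 = 8, q_0 = 8*0 + 1 = 1.
  i=1: a_1=16, p_1 = 16*8 + 1 = 129, q_1 = 16*1 + 0 = 16.
Indeed p_0^2 - 65*q_0^2 = 64 - 65 = -1, not +1.
Check: 129^2 - 65*16^2 = 16641 - 16640 = 1, so (x, y) = (129, 16) solves the equation, and by the theorem it is the least positive solution.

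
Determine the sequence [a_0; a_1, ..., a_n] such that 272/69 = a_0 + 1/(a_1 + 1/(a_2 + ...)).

Run the Euclidean algorithm on 272 and 69; the successive quotients are the partial quotients a_0, a_1, ... (each step inverts the fractional part left over by the previous one):
  272 = 3*69 + 65, so a_0 = 3.
  69 = 1*65 + 4, so a_1 = 1.
  65 = 16*4 + 1, so a_2 = 16.
  4 = 4*1 + 0, so a_3 = 4.
The remainder reaches 0 after 4 divisions, so the expansion has 4 partial quotients, read off in order.

[3; 1, 16, 4]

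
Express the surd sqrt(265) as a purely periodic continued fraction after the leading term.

[16; (3, 1, 1, 2, 2, 1, 1, 3, 32)]

Write x_i = (sqrt(265) + m_i)/d_i with (m_0, d_0) = (0, 1). a_0 = floor(sqrt(265)) = 16, since 16^2 = 256 <= 265 < 289 = 17^2.
Iterate m_{i+1} = d_i*a_i - m_i, d_{i+1} = (265 - m_{i+1}^2)/d_i, a_{i+1} = floor((a_0 + m_{i+1})/d_{i+1}):
  m_1 = 1*16 - 0 = 16, d_1 = (265 - 16^2)/1 = 9/1 = 9, a_1 = floor((16 + 16)/9) = 3.
  m_2 = 9*3 - 16 = 11, d_2 = (265 - 11^2)/9 = 144/9 = 16, a_2 = floor((16 + 11)/16) = 1.
  m_3 = 16*1 - 11 = 5, d_3 = (265 - 5^2)/16 = 240/16 = 15, a_3 = floor((16 + 5)/15) = 1.
  m_4 = 15*1 - 5 = 10, d_4 = (265 - 10^2)/15 = 165/15 = 11, a_4 = floor((16 + 10)/11) = 2.
  m_5 = 11*2 - 10 = 12, d_5 = (265 - 12^2)/11 = 121/11 = 11, a_5 = floor((16 + 12)/11) = 2.
  m_6 = 11*2 - 12 = 10, d_6 = (265 - 10^2)/11 = 165/11 = 15, a_6 = floor((16 + 10)/15) = 1.
  m_7 = 15*1 - 10 = 5, d_7 = (265 - 5^2)/15 = 240/15 = 16, a_7 = floor((16 + 5)/16) = 1.
  m_8 = 16*1 - 5 = 11, d_8 = (265 - 11^2)/16 = 144/16 = 9, a_8 = floor((16 + 11)/9) = 3.
  m_9 = 9*3 - 11 = 16, d_9 = (265 - 16^2)/9 = 9/9 = 1, a_9 = floor((16 + 16)/1) = 32.
  m_10 = 1*32 - 16 = 16, d_10 = (265 - 16^2)/1 = 9/1 = 9: (m_10, d_10) = (m_1, d_1) = (16, 9), so from here the quotients repeat a_1, ..., a_9; the period length is 9.
Hence the expansion of sqrt(265) is a_0 = 16 followed by the repeating block 3, 1, 1, 2, 2, 1, 1, 3, 32 (period 9).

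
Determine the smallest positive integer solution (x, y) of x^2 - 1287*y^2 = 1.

First expand sqrt(1287) as a continued fraction. With x_i = (sqrt(1287) + m_i)/d_i and (m_0, d_0) = (0, 1): a_0 = floor(sqrt(1287)) = 35, since 35^2 = 1225 <= 1287 < 1296 = 36^2.
Iterate m_{i+1} = d_i*a_i - m_i, d_{i+1} = (1287 - m_{i+1}^2)/d_i, a_{i+1} = floor((a_0 + m_{i+1})/d_{i+1}):
  m_1 = 1*35 - 0 = 35, d_1 = (1287 - 35^2)/1 = 62/1 = 62, a_1 = floor((35 + 35)/62) = 1.
  m_2 = 62*1 - 35 = 27, d_2 = (1287 - 27^2)/62 = 558/62 = 9, a_2 = floor((35 + 27)/9) = 6.
  m_3 = 9*6 - 27 = 27, d_3 = (1287 - 27^2)/9 = 558/9 = 62, a_3 = floor((35 + 27)/62) = 1.
  m_4 = 62*1 - 27 = 35, d_4 = (1287 - 35^2)/62 = 62/62 = 1, a_4 = floor((35 + 35)/1) = 70.
  m_5 = 1*70 - 35 = 35, d_5 = (1287 - 35^2)/1 = 62/1 = 62: (m_5, d_5) = (m_1, d_1) = (35, 62), so from here the quotients repeat a_1, ..., a_4; the period length is 4.
So sqrt(1287) = [35; (1, 6, 1, 70)] with period length k = 4.
k is even, so the fundamental solution of x^2 - 1287y^2 = 1 is (p_{k-1}, q_{k-1}) = (p_3, q_3); compute convergents through index 3.
Convergents (p_i = a_i*p_{i-1} + p_{i-2}, q_i = a_i*q_{i-1} + q_{i-2} with p_{-2}=0, p_{-1}=1, q_{-2}=1, q_{-1}=0):
  i=0: a_0=35, p_0 = 35*1 + 0 = 35, q_0 = 35*0 + 1 = 1.
  i=1: a_1=1, p_1 = 1*35 + 1 = 36, q_1 = 1*1 + 0 = 1.
  i=2: a_2=6, p_2 = 6*36 + 35 = 251, q_2 = 6*1 + 1 = 7.
  i=3: a_3=1, p_3 = 1*251 + 36 = 287, q_3 = 1*7 + 1 = 8.
Check: 287^2 - 1287*8^2 = 82369 - 82368 = 1, so (x, y) = (287, 8) solves the equation, and by the theorem it is the least positive solution.

(x, y) = (287, 8)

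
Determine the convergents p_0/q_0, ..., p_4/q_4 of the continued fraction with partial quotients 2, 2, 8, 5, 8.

2/1, 5/2, 42/17, 215/87, 1762/713

Using the convergent recurrence p_i = a_i*p_{i-1} + p_{i-2}, q_i = a_i*q_{i-1} + q_{i-2} with p_{-2}=0, p_{-1}=1, q_{-2}=1, q_{-1}=0:
  i=0: a_0=2, p_0 = 2*1 + 0 = 2, q_0 = 2*0 + 1 = 1.
  i=1: a_1=2, p_1 = 2*2 + 1 = 5, q_1 = 2*1 + 0 = 2.
  i=2: a_2=8, p_2 = 8*5 + 2 = 42, q_2 = 8*2 + 1 = 17.
  i=3: a_3=5, p_3 = 5*42 + 5 = 215, q_3 = 5*17 + 2 = 87.
  i=4: a_4=8, p_4 = 8*215 + 42 = 1762, q_4 = 8*87 + 17 = 713.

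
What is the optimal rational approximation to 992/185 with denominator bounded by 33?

59/11

Expand x = 992/185 as a continued fraction with the Euclidean algorithm:
  992 = 5*185 + 67, so a_0 = 5.
  185 = 2*67 + 51, so a_1 = 2.
  67 = 1*51 + 16, so a_2 = 1.
  51 = 3*16 + 3, so a_3 = 3.
  16 = 5*3 + 1, so a_4 = 5.
  3 = 3*1 + 0, so a_5 = 3.
so x = [5; 2, 1, 3, 5, 3].
Convergents (p_i = a_i*p_{i-1} + p_{i-2}, q_i = a_i*q_{i-1} + q_{i-2} with p_{-2}=0, p_{-1}=1, q_{-2}=1, q_{-1}=0), until the denominator exceeds 33:
  i=0: a_0=5, p_0 = 5*1 + 0 = 5, q_0 = 5*0 + 1 = 1.
  i=1: a_1=2, p_1 = 2*5 + 1 = 11, q_1 = 2*1 + 0 = 2.
  i=2: a_2=1, p_2 = 1*11 + 5 = 16, q_2 = 1*2 + 1 = 3.
  i=3: a_3=3, p_3 = 3*16 + 11 = 59, q_3 = 3*3 + 2 = 11.
  i=4: a_4=5, p_4 = 5*59 + 16 = 311, q_4 = 5*11 + 3 = 58.
q_4 = 58 > 33, so the last convergent with denominator <= 33 is p_3/q_3 = 59/11.
The closest fraction with denominator <= 33 is either p_3/q_3 or the intermediate fraction (k*p_3 + p_2)/(k*q_3 + q_2) with the largest k >= 1 whose denominator stays <= 33; these approach x as k grows, and every other convergent or intermediate fraction in range is farther away.
Largest k: floor((33 - q_2)/q_3) = floor((33 - 3)/11) = 2.
That gives (2*59 + 16)/(2*11 + 3) = 134/25.
Compare the errors: |x - 59/11| = |992*11 - 59*185|/(185*11) = 3/2035, and |x - 134/25| = |992*25 - 134*185|/(185*25) = 10/4625.
Cross-multiplying, 3*4625 = 13875 < 20350 = 10*2035, so 3/2035 is smaller: the convergent 59/11 is closer to x than 134/25.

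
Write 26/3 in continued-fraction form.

Run the Euclidean algorithm on 26 and 3; the successive quotients are the partial quotients a_0, a_1, ... (each step inverts the fractional part left over by the previous one):
  26 = 8*3 + 2, so a_0 = 8.
  3 = 1*2 + 1, so a_1 = 1.
  2 = 2*1 + 0, so a_2 = 2.
The remainder reaches 0 after 3 divisions, so the expansion has 3 partial quotients, read off in order.

[8; 1, 2]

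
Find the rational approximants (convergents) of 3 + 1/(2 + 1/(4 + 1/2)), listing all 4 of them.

Using the convergent recurrence p_i = a_i*p_{i-1} + p_{i-2}, q_i = a_i*q_{i-1} + q_{i-2} with p_{-2}=0, p_{-1}=1, q_{-2}=1, q_{-1}=0:
  i=0: a_0=3, p_0 = 3*1 + 0 = 3, q_0 = 3*0 + 1 = 1.
  i=1: a_1=2, p_1 = 2*3 + 1 = 7, q_1 = 2*1 + 0 = 2.
  i=2: a_2=4, p_2 = 4*7 + 3 = 31, q_2 = 4*2 + 1 = 9.
  i=3: a_3=2, p_3 = 2*31 + 7 = 69, q_3 = 2*9 + 2 = 20.

3/1, 7/2, 31/9, 69/20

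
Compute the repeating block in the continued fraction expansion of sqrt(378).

Write x_i = (sqrt(378) + m_i)/d_i with (m_0, d_0) = (0, 1). a_0 = floor(sqrt(378)) = 19, since 19^2 = 361 <= 378 < 400 = 20^2.
Iterate m_{i+1} = d_i*a_i - m_i, d_{i+1} = (378 - m_{i+1}^2)/d_i, a_{i+1} = floor((a_0 + m_{i+1})/d_{i+1}):
  m_1 = 1*19 - 0 = 19, d_1 = (378 - 19^2)/1 = 17/1 = 17, a_1 = floor((19 + 19)/17) = 2.
  m_2 = 17*2 - 19 = 15, d_2 = (378 - 15^2)/17 = 153/17 = 9, a_2 = floor((19 + 15)/9) = 3.
  m_3 = 9*3 - 15 = 12, d_3 = (378 - 12^2)/9 = 234/9 = 26, a_3 = floor((19 + 12)/26) = 1.
  m_4 = 26*1 - 12 = 14, d_4 = (378 - 14^2)/26 = 182/26 = 7, a_4 = floor((19 + 14)/7) = 4.
  m_5 = 7*4 - 14 = 14, d_5 = (378 - 14^2)/7 = 182/7 = 26, a_5 = floor((19 + 14)/26) = 1.
  m_6 = 26*1 - 14 = 12, d_6 = (378 - 12^2)/26 = 234/26 = 9, a_6 = floor((19 + 12)/9) = 3.
  m_7 = 9*3 - 12 = 15, d_7 = (378 - 15^2)/9 = 153/9 = 17, a_7 = floor((19 + 15)/17) = 2.
  m_8 = 17*2 - 15 = 19, d_8 = (378 - 19^2)/17 = 17/17 = 1, a_8 = floor((19 + 19)/1) = 38.
  m_9 = 1*38 - 19 = 19, d_9 = (378 - 19^2)/1 = 17/1 = 17: (m_9, d_9) = (m_1, d_1) = (19, 17), so from here the quotients repeat a_1, ..., a_8; the period length is 8.
Hence the expansion of sqrt(378) is a_0 = 19 followed by the repeating block 2, 3, 1, 4, 1, 3, 2, 38 (period 8).

[19; (2, 3, 1, 4, 1, 3, 2, 38)]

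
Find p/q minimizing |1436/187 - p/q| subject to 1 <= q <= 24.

Expand x = 1436/187 as a continued fraction with the Euclidean algorithm:
  1436 = 7*187 + 127, so a_0 = 7.
  187 = 1*127 + 60, so a_1 = 1.
  127 = 2*60 + 7, so a_2 = 2.
  60 = 8*7 + 4, so a_3 = 8.
  7 = 1*4 + 3, so a_4 = 1.
  4 = 1*3 + 1, so a_5 = 1.
  3 = 3*1 + 0, so a_6 = 3.
so x = [7; 1, 2, 8, 1, 1, 3].
Convergents (p_i = a_i*p_{i-1} + p_{i-2}, q_i = a_i*q_{i-1} + q_{i-2} with p_{-2}=0, p_{-1}=1, q_{-2}=1, q_{-1}=0), until the denominator exceeds 24:
  i=0: a_0=7, p_0 = 7*1 + 0 = 7, q_0 = 7*0 + 1 = 1.
  i=1: a_1=1, p_1 = 1*7 + 1 = 8, q_1 = 1*1 + 0 = 1.
  i=2: a_2=2, p_2 = 2*8 + 7 = 23, q_2 = 2*1 + 1 = 3.
  i=3: a_3=8, p_3 = 8*23 + 8 = 192, q_3 = 8*3 + 1 = 25.
q_3 = 25 > 24, so the last convergent with denominator <= 24 is p_2/q_2 = 23/3.
The closest fraction with denominator <= 24 is either p_2/q_2 or the intermediate fraction (k*p_2 + p_1)/(k*q_2 + q_1) with the largest k >= 1 whose denominator stays <= 24; these approach x as k grows, and every other convergent or intermediate fraction in range is farther away.
Largest k: floor((24 - q_1)/q_2) = floor((24 - 1)/3) = 7.
That gives (7*23 + 8)/(7*3 + 1) = 169/22.
Compare the errors: |x - 23/3| = |1436*3 - 23*187|/(187*3) = 7/561, and |x - 169/22| = |1436*22 - 169*187|/(187*22) = 11/4114.
Cross-multiplying, 11*561 = 6171 < 28798 = 7*4114, so 11/4114 is smaller: the intermediate fraction 169/22 is closer to x than 23/3.

169/22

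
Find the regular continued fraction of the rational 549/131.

Run the Euclidean algorithm on 549 and 131; the successive quotients are the partial quotients a_0, a_1, ... (each step inverts the fractional part left over by the previous one):
  549 = 4*131 + 25, so a_0 = 4.
  131 = 5*25 + 6, so a_1 = 5.
  25 = 4*6 + 1, so a_2 = 4.
  6 = 6*1 + 0, so a_3 = 6.
The remainder reaches 0 after 4 divisions, so the expansion has 4 partial quotients, read off in order.

[4; 5, 4, 6]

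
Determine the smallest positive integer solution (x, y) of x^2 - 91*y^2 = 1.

First expand sqrt(91) as a continued fraction. With x_i = (sqrt(91) + m_i)/d_i and (m_0, d_0) = (0, 1): a_0 = floor(sqrt(91)) = 9, since 9^2 = 81 <= 91 < 100 = 10^2.
Iterate m_{i+1} = d_i*a_i - m_i, d_{i+1} = (91 - m_{i+1}^2)/d_i, a_{i+1} = floor((a_0 + m_{i+1})/d_{i+1}):
  m_1 = 1*9 - 0 = 9, d_1 = (91 - 9^2)/1 = 10/1 = 10, a_1 = floor((9 + 9)/10) = 1.
  m_2 = 10*1 - 9 = 1, d_2 = (91 - 1^2)/10 = 90/10 = 9, a_2 = floor((9 + 1)/9) = 1.
  m_3 = 9*1 - 1 = 8, d_3 = (91 - 8^2)/9 = 27/9 = 3, a_3 = floor((9 + 8)/3) = 5.
  m_4 = 3*5 - 8 = 7, d_4 = (91 - 7^2)/3 = 42/3 = 14, a_4 = floor((9 + 7)/14) = 1.
  m_5 = 14*1 - 7 = 7, d_5 = (91 - 7^2)/14 = 42/14 = 3, a_5 = floor((9 + 7)/3) = 5.
  m_6 = 3*5 - 7 = 8, d_6 = (91 - 8^2)/3 = 27/3 = 9, a_6 = floor((9 + 8)/9) = 1.
  m_7 = 9*1 - 8 = 1, d_7 = (91 - 1^2)/9 = 90/9 = 10, a_7 = floor((9 + 1)/10) = 1.
  m_8 = 10*1 - 1 = 9, d_8 = (91 - 9^2)/10 = 10/10 = 1, a_8 = floor((9 + 9)/1) = 18.
  m_9 = 1*18 - 9 = 9, d_9 = (91 - 9^2)/1 = 10/1 = 10: (m_9, d_9) = (m_1, d_1) = (9, 10), so from here the quotients repeat a_1, ..., a_8; the period length is 8.
So sqrt(91) = [9; (1, 1, 5, 1, 5, 1, 1, 18)] with period length k = 8.
k is even, so the fundamental solution of x^2 - 91y^2 = 1 is (p_{k-1}, q_{k-1}) = (p_7, q_7); compute convergents through index 7.
Convergents (p_i = a_i*p_{i-1} + p_{i-2}, q_i = a_i*q_{i-1} + q_{i-2} with p_{-2}=0, p_{-1}=1, q_{-2}=1, q_{-1}=0):
  i=0: a_0=9, p_0 = 9*1 + 0 = 9, q_0 = 9*0 + 1 = 1.
  i=1: a_1=1, p_1 = 1*9 + 1 = 10, q_1 = 1*1 + 0 = 1.
  i=2: a_2=1, p_2 = 1*10 + 9 = 19, q_2 = 1*1 + 1 = 2.
  i=3: a_3=5, p_3 = 5*19 + 10 = 105, q_3 = 5*2 + 1 = 11.
  i=4: a_4=1, p_4 = 1*105 + 19 = 124, q_4 = 1*11 + 2 = 13.
  i=5: a_5=5, p_5 = 5*124 + 105 = 725, q_5 = 5*13 + 11 = 76.
  i=6: a_6=1, p_6 = 1*725 + 124 = 849, q_6 = 1*76 + 13 = 89.
  i=7: a_7=1, p_7 = 1*849 + 725 = 1574, q_7 = 1*89 + 76 = 165.
Check: 1574^2 - 91*165^2 = 2477476 - 2477475 = 1, so (x, y) = (1574, 165) solves the equation, and by the theorem it is the least positive solution.

(x, y) = (1574, 165)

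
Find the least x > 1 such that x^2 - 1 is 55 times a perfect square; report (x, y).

First expand sqrt(55) as a continued fraction. With x_i = (sqrt(55) + m_i)/d_i and (m_0, d_0) = (0, 1): a_0 = floor(sqrt(55)) = 7, since 7^2 = 49 <= 55 < 64 = 8^2.
Iterate m_{i+1} = d_i*a_i - m_i, d_{i+1} = (55 - m_{i+1}^2)/d_i, a_{i+1} = floor((a_0 + m_{i+1})/d_{i+1}):
  m_1 = 1*7 - 0 = 7, d_1 = (55 - 7^2)/1 = 6/1 = 6, a_1 = floor((7 + 7)/6) = 2.
  m_2 = 6*2 - 7 = 5, d_2 = (55 - 5^2)/6 = 30/6 = 5, a_2 = floor((7 + 5)/5) = 2.
  m_3 = 5*2 - 5 = 5, d_3 = (55 - 5^2)/5 = 30/5 = 6, a_3 = floor((7 + 5)/6) = 2.
  m_4 = 6*2 - 5 = 7, d_4 = (55 - 7^2)/6 = 6/6 = 1, a_4 = floor((7 + 7)/1) = 14.
  m_5 = 1*14 - 7 = 7, d_5 = (55 - 7^2)/1 = 6/1 = 6: (m_5, d_5) = (m_1, d_1) = (7, 6), so from here the quotients repeat a_1, ..., a_4; the period length is 4.
So sqrt(55) = [7; (2, 2, 2, 14)] with period length k = 4.
k is even, so the fundamental solution of x^2 - 55y^2 = 1 is (p_{k-1}, q_{k-1}) = (p_3, q_3); compute convergents through index 3.
Convergents (p_i = a_i*p_{i-1} + p_{i-2}, q_i = a_i*q_{i-1} + q_{i-2} with p_{-2}=0, p_{-1}=1, q_{-2}=1, q_{-1}=0):
  i=0: a_0=7, p_0 = 7*1 + 0 = 7, q_0 = 7*0 + 1 = 1.
  i=1: a_1=2, p_1 = 2*7 + 1 = 15, q_1 = 2*1 + 0 = 2.
  i=2: a_2=2, p_2 = 2*15 + 7 = 37, q_2 = 2*2 + 1 = 5.
  i=3: a_3=2, p_3 = 2*37 + 15 = 89, q_3 = 2*5 + 2 = 12.
Check: 89^2 - 55*12^2 = 7921 - 7920 = 1, so (x, y) = (89, 12) solves the equation, and by the theorem it is the least positive solution.

(x, y) = (89, 12)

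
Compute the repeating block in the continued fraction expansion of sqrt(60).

Write x_i = (sqrt(60) + m_i)/d_i with (m_0, d_0) = (0, 1). a_0 = floor(sqrt(60)) = 7, since 7^2 = 49 <= 60 < 64 = 8^2.
Iterate m_{i+1} = d_i*a_i - m_i, d_{i+1} = (60 - m_{i+1}^2)/d_i, a_{i+1} = floor((a_0 + m_{i+1})/d_{i+1}):
  m_1 = 1*7 - 0 = 7, d_1 = (60 - 7^2)/1 = 11/1 = 11, a_1 = floor((7 + 7)/11) = 1.
  m_2 = 11*1 - 7 = 4, d_2 = (60 - 4^2)/11 = 44/11 = 4, a_2 = floor((7 + 4)/4) = 2.
  m_3 = 4*2 - 4 = 4, d_3 = (60 - 4^2)/4 = 44/4 = 11, a_3 = floor((7 + 4)/11) = 1.
  m_4 = 11*1 - 4 = 7, d_4 = (60 - 7^2)/11 = 11/11 = 1, a_4 = floor((7 + 7)/1) = 14.
  m_5 = 1*14 - 7 = 7, d_5 = (60 - 7^2)/1 = 11/1 = 11: (m_5, d_5) = (m_1, d_1) = (7, 11), so from here the quotients repeat a_1, ..., a_4; the period length is 4.
Hence the expansion of sqrt(60) is a_0 = 7 followed by the repeating block 1, 2, 1, 14 (period 4).

[7; (1, 2, 1, 14)]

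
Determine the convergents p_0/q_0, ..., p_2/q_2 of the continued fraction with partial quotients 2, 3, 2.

Using the convergent recurrence p_i = a_i*p_{i-1} + p_{i-2}, q_i = a_i*q_{i-1} + q_{i-2} with p_{-2}=0, p_{-1}=1, q_{-2}=1, q_{-1}=0:
  i=0: a_0=2, p_0 = 2*1 + 0 = 2, q_0 = 2*0 + 1 = 1.
  i=1: a_1=3, p_1 = 3*2 + 1 = 7, q_1 = 3*1 + 0 = 3.
  i=2: a_2=2, p_2 = 2*7 + 2 = 16, q_2 = 2*3 + 1 = 7.

2/1, 7/3, 16/7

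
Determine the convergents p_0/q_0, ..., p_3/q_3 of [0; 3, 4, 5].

0/1, 1/3, 4/13, 21/68

Using the convergent recurrence p_i = a_i*p_{i-1} + p_{i-2}, q_i = a_i*q_{i-1} + q_{i-2} with p_{-2}=0, p_{-1}=1, q_{-2}=1, q_{-1}=0:
  i=0: a_0=0, p_0 = 0*1 + 0 = 0, q_0 = 0*0 + 1 = 1.
  i=1: a_1=3, p_1 = 3*0 + 1 = 1, q_1 = 3*1 + 0 = 3.
  i=2: a_2=4, p_2 = 4*1 + 0 = 4, q_2 = 4*3 + 1 = 13.
  i=3: a_3=5, p_3 = 5*4 + 1 = 21, q_3 = 5*13 + 3 = 68.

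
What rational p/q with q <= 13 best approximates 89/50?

16/9

Expand x = 89/50 as a continued fraction with the Euclidean algorithm:
  89 = 1*50 + 39, so a_0 = 1.
  50 = 1*39 + 11, so a_1 = 1.
  39 = 3*11 + 6, so a_2 = 3.
  11 = 1*6 + 5, so a_3 = 1.
  6 = 1*5 + 1, so a_4 = 1.
  5 = 5*1 + 0, so a_5 = 5.
so x = [1; 1, 3, 1, 1, 5].
Convergents (p_i = a_i*p_{i-1} + p_{i-2}, q_i = a_i*q_{i-1} + q_{i-2} with p_{-2}=0, p_{-1}=1, q_{-2}=1, q_{-1}=0), until the denominator exceeds 13:
  i=0: a_0=1, p_0 = 1*1 + 0 = 1, q_0 = 1*0 + 1 = 1.
  i=1: a_1=1, p_1 = 1*1 + 1 = 2, q_1 = 1*1 + 0 = 1.
  i=2: a_2=3, p_2 = 3*2 + 1 = 7, q_2 = 3*1 + 1 = 4.
  i=3: a_3=1, p_3 = 1*7 + 2 = 9, q_3 = 1*4 + 1 = 5.
  i=4: a_4=1, p_4 = 1*9 + 7 = 16, q_4 = 1*5 + 4 = 9.
  i=5: a_5=5, p_5 = 5*16 + 9 = 89, q_5 = 5*9 + 5 = 50.
q_5 = 50 > 13, so the last convergent with denominator <= 13 is p_4/q_4 = 16/9.
The closest fraction with denominator <= 13 is either p_4/q_4 or the intermediate fraction (k*p_4 + p_3)/(k*q_4 + q_3) with the largest k >= 1 whose denominator stays <= 13; these approach x as k grows, and every other convergent or intermediate fraction in range is farther away.
Largest k: floor((13 - q_3)/q_4) = floor((13 - 5)/9) = 0.
Since k = 0, no intermediate fraction beyond p_4/q_4 has denominator <= 13, so the convergent 16/9 is the closest (its error is |89*9 - 16*50|/(50*9) = 1/450).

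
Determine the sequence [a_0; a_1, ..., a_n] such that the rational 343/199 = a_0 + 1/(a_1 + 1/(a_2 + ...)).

[1; 1, 2, 1, 1, 1, 1, 1, 1, 1, 2]

Run the Euclidean algorithm on 343 and 199; the successive quotients are the partial quotients a_0, a_1, ... (each step inverts the fractional part left over by the previous one):
  343 = 1*199 + 144, so a_0 = 1.
  199 = 1*144 + 55, so a_1 = 1.
  144 = 2*55 + 34, so a_2 = 2.
  55 = 1*34 + 21, so a_3 = 1.
  34 = 1*21 + 13, so a_4 = 1.
  21 = 1*13 + 8, so a_5 = 1.
  13 = 1*8 + 5, so a_6 = 1.
  8 = 1*5 + 3, so a_7 = 1.
  5 = 1*3 + 2, so a_8 = 1.
  3 = 1*2 + 1, so a_9 = 1.
  2 = 2*1 + 0, so a_10 = 2.
The remainder reaches 0 after 11 divisions, so the expansion has 11 partial quotients, read off in order.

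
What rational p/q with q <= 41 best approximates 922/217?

Expand x = 922/217 as a continued fraction with the Euclidean algorithm:
  922 = 4*217 + 54, so a_0 = 4.
  217 = 4*54 + 1, so a_1 = 4.
  54 = 54*1 + 0, so a_2 = 54.
so x = [4; 4, 54].
Convergents (p_i = a_i*p_{i-1} + p_{i-2}, q_i = a_i*q_{i-1} + q_{i-2} with p_{-2}=0, p_{-1}=1, q_{-2}=1, q_{-1}=0), until the denominator exceeds 41:
  i=0: a_0=4, p_0 = 4*1 + 0 = 4, q_0 = 4*0 + 1 = 1.
  i=1: a_1=4, p_1 = 4*4 + 1 = 17, q_1 = 4*1 + 0 = 4.
  i=2: a_2=54, p_2 = 54*17 + 4 = 922, q_2 = 54*4 + 1 = 217.
q_2 = 217 > 41, so the last convergent with denominator <= 41 is p_1/q_1 = 17/4.
The closest fraction with denominator <= 41 is either p_1/q_1 or the intermediate fraction (k*p_1 + p_0)/(k*q_1 + q_0) with the largest k >= 1 whose denominator stays <= 41; these approach x as k grows, and every other convergent or intermediate fraction in range is farther away.
Largest k: floor((41 - q_0)/q_1) = floor((41 - 1)/4) = 10.
That gives (10*17 + 4)/(10*4 + 1) = 174/41.
Compare the errors: |x - 17/4| = |922*4 - 17*217|/(217*4) = 1/868, and |x - 174/41| = |922*41 - 174*217|/(217*41) = 44/8897.
Cross-multiplying, 1*8897 = 8897 < 38192 = 44*868, so 1/868 is smaller: the convergent 17/4 is closer to x than 174/41.

17/4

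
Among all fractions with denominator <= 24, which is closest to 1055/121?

Expand x = 1055/121 as a continued fraction with the Euclidean algorithm:
  1055 = 8*121 + 87, so a_0 = 8.
  121 = 1*87 + 34, so a_1 = 1.
  87 = 2*34 + 19, so a_2 = 2.
  34 = 1*19 + 15, so a_3 = 1.
  19 = 1*15 + 4, so a_4 = 1.
  15 = 3*4 + 3, so a_5 = 3.
  4 = 1*3 + 1, so a_6 = 1.
  3 = 3*1 + 0, so a_7 = 3.
so x = [8; 1, 2, 1, 1, 3, 1, 3].
Convergents (p_i = a_i*p_{i-1} + p_{i-2}, q_i = a_i*q_{i-1} + q_{i-2} with p_{-2}=0, p_{-1}=1, q_{-2}=1, q_{-1}=0), until the denominator exceeds 24:
  i=0: a_0=8, p_0 = 8*1 + 0 = 8, q_0 = 8*0 + 1 = 1.
  i=1: a_1=1, p_1 = 1*8 + 1 = 9, q_1 = 1*1 + 0 = 1.
  i=2: a_2=2, p_2 = 2*9 + 8 = 26, q_2 = 2*1 + 1 = 3.
  i=3: a_3=1, p_3 = 1*26 + 9 = 35, q_3 = 1*3 + 1 = 4.
  i=4: a_4=1, p_4 = 1*35 + 26 = 61, q_4 = 1*4 + 3 = 7.
  i=5: a_5=3, p_5 = 3*61 + 35 = 218, q_5 = 3*7 + 4 = 25.
q_5 = 25 > 24, so the last convergent with denominator <= 24 is p_4/q_4 = 61/7.
The closest fraction with denominator <= 24 is either p_4/q_4 or the intermediate fraction (k*p_4 + p_3)/(k*q_4 + q_3) with the largest k >= 1 whose denominator stays <= 24; these approach x as k grows, and every other convergent or intermediate fraction in range is farther away.
Largest k: floor((24 - q_3)/q_4) = floor((24 - 4)/7) = 2.
That gives (2*61 + 35)/(2*7 + 4) = 157/18.
Compare the errors: |x - 61/7| = |1055*7 - 61*121|/(121*7) = 4/847, and |x - 157/18| = |1055*18 - 157*121|/(121*18) = 7/2178.
Cross-multiplying, 7*847 = 5929 < 8712 = 4*2178, so 7/2178 is smaller: the intermediate fraction 157/18 is closer to x than 61/7.

157/18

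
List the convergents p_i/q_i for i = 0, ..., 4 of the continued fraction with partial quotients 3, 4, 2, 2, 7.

Using the convergent recurrence p_i = a_i*p_{i-1} + p_{i-2}, q_i = a_i*q_{i-1} + q_{i-2} with p_{-2}=0, p_{-1}=1, q_{-2}=1, q_{-1}=0:
  i=0: a_0=3, p_0 = 3*1 + 0 = 3, q_0 = 3*0 + 1 = 1.
  i=1: a_1=4, p_1 = 4*3 + 1 = 13, q_1 = 4*1 + 0 = 4.
  i=2: a_2=2, p_2 = 2*13 + 3 = 29, q_2 = 2*4 + 1 = 9.
  i=3: a_3=2, p_3 = 2*29 + 13 = 71, q_3 = 2*9 + 4 = 22.
  i=4: a_4=7, p_4 = 7*71 + 29 = 526, q_4 = 7*22 + 9 = 163.

3/1, 13/4, 29/9, 71/22, 526/163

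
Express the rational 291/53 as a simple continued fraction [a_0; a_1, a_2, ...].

[5; 2, 26]

Run the Euclidean algorithm on 291 and 53; the successive quotients are the partial quotients a_0, a_1, ... (each step inverts the fractional part left over by the previous one):
  291 = 5*53 + 26, so a_0 = 5.
  53 = 2*26 + 1, so a_1 = 2.
  26 = 26*1 + 0, so a_2 = 26.
The remainder reaches 0 after 3 divisions, so the expansion has 3 partial quotients, read off in order.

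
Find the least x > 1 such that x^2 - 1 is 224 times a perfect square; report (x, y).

First expand sqrt(224) as a continued fraction. With x_i = (sqrt(224) + m_i)/d_i and (m_0, d_0) = (0, 1): a_0 = floor(sqrt(224)) = 14, since 14^2 = 196 <= 224 < 225 = 15^2.
Iterate m_{i+1} = d_i*a_i - m_i, d_{i+1} = (224 - m_{i+1}^2)/d_i, a_{i+1} = floor((a_0 + m_{i+1})/d_{i+1}):
  m_1 = 1*14 - 0 = 14, d_1 = (224 - 14^2)/1 = 28/1 = 28, a_1 = floor((14 + 14)/28) = 1.
  m_2 = 28*1 - 14 = 14, d_2 = (224 - 14^2)/28 = 28/28 = 1, a_2 = floor((14 + 14)/1) = 28.
  m_3 = 1*28 - 14 = 14, d_3 = (224 - 14^2)/1 = 28/1 = 28: (m_3, d_3) = (m_1, d_1) = (14, 28), so from here the quotients repeat a_1, a_2; the period length is 2.
So sqrt(224) = [14; (1, 28)] with period length k = 2.
k is even, so the fundamental solution of x^2 - 224y^2 = 1 is (p_{k-1}, q_{k-1}) = (p_1, q_1); compute convergents through index 1.
Convergents (p_i = a_i*p_{i-1} + p_{i-2}, q_i = a_i*q_{i-1} + q_{i-2} with p_{-2}=0, p_{-1}=1, q_{-2}=1, q_{-1}=0):
  i=0: a_0=14, p_0 = 14*1 + 0 = 14, q_0 = 14*0 + 1 = 1.
  i=1: a_1=1, p_1 = 1*14 + 1 = 15, q_1 = 1*1 + 0 = 1.
Check: 15^2 - 224*1^2 = 225 - 224 = 1, so (x, y) = (15, 1) solves the equation, and by the theorem it is the least positive solution.

(x, y) = (15, 1)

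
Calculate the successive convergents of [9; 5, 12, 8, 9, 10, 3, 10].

Using the convergent recurrence p_i = a_i*p_{i-1} + p_{i-2}, q_i = a_i*q_{i-1} + q_{i-2} with p_{-2}=0, p_{-1}=1, q_{-2}=1, q_{-1}=0:
  i=0: a_0=9, p_0 = 9*1 + 0 = 9, q_0 = 9*0 + 1 = 1.
  i=1: a_1=5, p_1 = 5*9 + 1 = 46, q_1 = 5*1 + 0 = 5.
  i=2: a_2=12, p_2 = 12*46 + 9 = 561, q_2 = 12*5 + 1 = 61.
  i=3: a_3=8, p_3 = 8*561 + 46 = 4534, q_3 = 8*61 + 5 = 493.
  i=4: a_4=9, p_4 = 9*4534 + 561 = 41367, q_4 = 9*493 + 61 = 4498.
  i=5: a_5=10, p_5 = 10*41367 + 4534 = 418204, q_5 = 10*4498 + 493 = 45473.
  i=6: a_6=3, p_6 = 3*418204 + 41367 = 1295979, q_6 = 3*45473 + 4498 = 140917.
  i=7: a_7=10, p_7 = 10*1295979 + 418204 = 13377994, q_7 = 10*140917 + 45473 = 1454643.

9/1, 46/5, 561/61, 4534/493, 41367/4498, 418204/45473, 1295979/140917, 13377994/1454643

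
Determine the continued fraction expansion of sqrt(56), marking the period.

Write x_i = (sqrt(56) + m_i)/d_i with (m_0, d_0) = (0, 1). a_0 = floor(sqrt(56)) = 7, since 7^2 = 49 <= 56 < 64 = 8^2.
Iterate m_{i+1} = d_i*a_i - m_i, d_{i+1} = (56 - m_{i+1}^2)/d_i, a_{i+1} = floor((a_0 + m_{i+1})/d_{i+1}):
  m_1 = 1*7 - 0 = 7, d_1 = (56 - 7^2)/1 = 7/1 = 7, a_1 = floor((7 + 7)/7) = 2.
  m_2 = 7*2 - 7 = 7, d_2 = (56 - 7^2)/7 = 7/7 = 1, a_2 = floor((7 + 7)/1) = 14.
  m_3 = 1*14 - 7 = 7, d_3 = (56 - 7^2)/1 = 7/1 = 7: (m_3, d_3) = (m_1, d_1) = (7, 7), so from here the quotients repeat a_1, a_2; the period length is 2.
Hence the expansion of sqrt(56) is a_0 = 7 followed by the repeating block 2, 14 (period 2).

[7; (2, 14)]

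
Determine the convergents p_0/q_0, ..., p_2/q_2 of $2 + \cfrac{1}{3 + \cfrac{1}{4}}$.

Using the convergent recurrence p_i = a_i*p_{i-1} + p_{i-2}, q_i = a_i*q_{i-1} + q_{i-2} with p_{-2}=0, p_{-1}=1, q_{-2}=1, q_{-1}=0:
  i=0: a_0=2, p_0 = 2*1 + 0 = 2, q_0 = 2*0 + 1 = 1.
  i=1: a_1=3, p_1 = 3*2 + 1 = 7, q_1 = 3*1 + 0 = 3.
  i=2: a_2=4, p_2 = 4*7 + 2 = 30, q_2 = 4*3 + 1 = 13.

2/1, 7/3, 30/13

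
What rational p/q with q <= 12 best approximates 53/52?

1/1

Expand x = 53/52 as a continued fraction with the Euclidean algorithm:
  53 = 1*52 + 1, so a_0 = 1.
  52 = 52*1 + 0, so a_1 = 52.
so x = [1; 52].
Convergents (p_i = a_i*p_{i-1} + p_{i-2}, q_i = a_i*q_{i-1} + q_{i-2} with p_{-2}=0, p_{-1}=1, q_{-2}=1, q_{-1}=0), until the denominator exceeds 12:
  i=0: a_0=1, p_0 = 1*1 + 0 = 1, q_0 = 1*0 + 1 = 1.
  i=1: a_1=52, p_1 = 52*1 + 1 = 53, q_1 = 52*1 + 0 = 52.
q_1 = 52 > 12, so the last convergent with denominator <= 12 is p_0/q_0 = 1/1.
The closest fraction with denominator <= 12 is either p_0/q_0 or the intermediate fraction (k*p_0 + p_{-1})/(k*q_0 + q_{-1}) with the largest k >= 1 whose denominator stays <= 12; these approach x as k grows, and every other convergent or intermediate fraction in range is farther away.
Largest k: floor((12 - q_{-1})/q_0) = floor((12 - 0)/1) = 12 (using the seeds p_{-1} = 1, q_{-1} = 0).
That gives (12*1 + 1)/(12*1 + 0) = 13/12.
Compare the errors: |x - 1/1| = |53*1 - 1*52|/(52*1) = 1/52, and |x - 13/12| = |53*12 - 13*52|/(52*12) = 40/624.
Cross-multiplying, 1*624 = 624 < 2080 = 40*52, so 1/52 is smaller: the convergent 1/1 is closer to x than 13/12.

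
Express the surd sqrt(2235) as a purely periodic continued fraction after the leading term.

[47; (3, 1, 1, 1, 2, 15, 2, 1, 1, 1, 3, 94)]

Write x_i = (sqrt(2235) + m_i)/d_i with (m_0, d_0) = (0, 1). a_0 = floor(sqrt(2235)) = 47, since 47^2 = 2209 <= 2235 < 2304 = 48^2.
Iterate m_{i+1} = d_i*a_i - m_i, d_{i+1} = (2235 - m_{i+1}^2)/d_i, a_{i+1} = floor((a_0 + m_{i+1})/d_{i+1}):
  m_1 = 1*47 - 0 = 47, d_1 = (2235 - 47^2)/1 = 26/1 = 26, a_1 = floor((47 + 47)/26) = 3.
  m_2 = 26*3 - 47 = 31, d_2 = (2235 - 31^2)/26 = 1274/26 = 49, a_2 = floor((47 + 31)/49) = 1.
  m_3 = 49*1 - 31 = 18, d_3 = (2235 - 18^2)/49 = 1911/49 = 39, a_3 = floor((47 + 18)/39) = 1.
  m_4 = 39*1 - 18 = 21, d_4 = (2235 - 21^2)/39 = 1794/39 = 46, a_4 = floor((47 + 21)/46) = 1.
  m_5 = 46*1 - 21 = 25, d_5 = (2235 - 25^2)/46 = 1610/46 = 35, a_5 = floor((47 + 25)/35) = 2.
  m_6 = 35*2 - 25 = 45, d_6 = (2235 - 45^2)/35 = 210/35 = 6, a_6 = floor((47 + 45)/6) = 15.
  m_7 = 6*15 - 45 = 45, d_7 = (2235 - 45^2)/6 = 210/6 = 35, a_7 = floor((47 + 45)/35) = 2.
  m_8 = 35*2 - 45 = 25, d_8 = (2235 - 25^2)/35 = 1610/35 = 46, a_8 = floor((47 + 25)/46) = 1.
  m_9 = 46*1 - 25 = 21, d_9 = (2235 - 21^2)/46 = 1794/46 = 39, a_9 = floor((47 + 21)/39) = 1.
  m_10 = 39*1 - 21 = 18, d_10 = (2235 - 18^2)/39 = 1911/39 = 49, a_10 = floor((47 + 18)/49) = 1.
  m_11 = 49*1 - 18 = 31, d_11 = (2235 - 31^2)/49 = 1274/49 = 26, a_11 = floor((47 + 31)/26) = 3.
  m_12 = 26*3 - 31 = 47, d_12 = (2235 - 47^2)/26 = 26/26 = 1, a_12 = floor((47 + 47)/1) = 94.
  m_13 = 1*94 - 47 = 47, d_13 = (2235 - 47^2)/1 = 26/1 = 26: (m_13, d_13) = (m_1, d_1) = (47, 26), so from here the quotients repeat a_1, ..., a_12; the period length is 12.
Hence the expansion of sqrt(2235) is a_0 = 47 followed by the repeating block 3, 1, 1, 1, 2, 15, 2, 1, 1, 1, 3, 94 (period 12).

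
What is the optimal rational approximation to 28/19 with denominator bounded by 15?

Expand x = 28/19 as a continued fraction with the Euclidean algorithm:
  28 = 1*19 + 9, so a_0 = 1.
  19 = 2*9 + 1, so a_1 = 2.
  9 = 9*1 + 0, so a_2 = 9.
so x = [1; 2, 9].
Convergents (p_i = a_i*p_{i-1} + p_{i-2}, q_i = a_i*q_{i-1} + q_{i-2} with p_{-2}=0, p_{-1}=1, q_{-2}=1, q_{-1}=0), until the denominator exceeds 15:
  i=0: a_0=1, p_0 = 1*1 + 0 = 1, q_0 = 1*0 + 1 = 1.
  i=1: a_1=2, p_1 = 2*1 + 1 = 3, q_1 = 2*1 + 0 = 2.
  i=2: a_2=9, p_2 = 9*3 + 1 = 28, q_2 = 9*2 + 1 = 19.
q_2 = 19 > 15, so the last convergent with denominator <= 15 is p_1/q_1 = 3/2.
The closest fraction with denominator <= 15 is either p_1/q_1 or the intermediate fraction (k*p_1 + p_0)/(k*q_1 + q_0) with the largest k >= 1 whose denominator stays <= 15; these approach x as k grows, and every other convergent or intermediate fraction in range is farther away.
Largest k: floor((15 - q_0)/q_1) = floor((15 - 1)/2) = 7.
That gives (7*3 + 1)/(7*2 + 1) = 22/15.
Compare the errors: |x - 3/2| = |28*2 - 3*19|/(19*2) = 1/38, and |x - 22/15| = |28*15 - 22*19|/(19*15) = 2/285.
Cross-multiplying, 2*38 = 76 < 285 = 1*285, so 2/285 is smaller: the intermediate fraction 22/15 is closer to x than 3/2.

22/15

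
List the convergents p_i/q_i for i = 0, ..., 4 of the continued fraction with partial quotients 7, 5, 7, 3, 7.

7/1, 36/5, 259/36, 813/113, 5950/827

Using the convergent recurrence p_i = a_i*p_{i-1} + p_{i-2}, q_i = a_i*q_{i-1} + q_{i-2} with p_{-2}=0, p_{-1}=1, q_{-2}=1, q_{-1}=0:
  i=0: a_0=7, p_0 = 7*1 + 0 = 7, q_0 = 7*0 + 1 = 1.
  i=1: a_1=5, p_1 = 5*7 + 1 = 36, q_1 = 5*1 + 0 = 5.
  i=2: a_2=7, p_2 = 7*36 + 7 = 259, q_2 = 7*5 + 1 = 36.
  i=3: a_3=3, p_3 = 3*259 + 36 = 813, q_3 = 3*36 + 5 = 113.
  i=4: a_4=7, p_4 = 7*813 + 259 = 5950, q_4 = 7*113 + 36 = 827.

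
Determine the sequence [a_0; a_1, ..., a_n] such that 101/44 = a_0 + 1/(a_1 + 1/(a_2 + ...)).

Run the Euclidean algorithm on 101 and 44; the successive quotients are the partial quotients a_0, a_1, ... (each step inverts the fractional part left over by the previous one):
  101 = 2*44 + 13, so a_0 = 2.
  44 = 3*13 + 5, so a_1 = 3.
  13 = 2*5 + 3, so a_2 = 2.
  5 = 1*3 + 2, so a_3 = 1.
  3 = 1*2 + 1, so a_4 = 1.
  2 = 2*1 + 0, so a_5 = 2.
The remainder reaches 0 after 6 divisions, so the expansion has 6 partial quotients, read off in order.

[2; 3, 2, 1, 1, 2]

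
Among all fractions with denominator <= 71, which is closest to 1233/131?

160/17

Expand x = 1233/131 as a continued fraction with the Euclidean algorithm:
  1233 = 9*131 + 54, so a_0 = 9.
  131 = 2*54 + 23, so a_1 = 2.
  54 = 2*23 + 8, so a_2 = 2.
  23 = 2*8 + 7, so a_3 = 2.
  8 = 1*7 + 1, so a_4 = 1.
  7 = 7*1 + 0, so a_5 = 7.
so x = [9; 2, 2, 2, 1, 7].
Convergents (p_i = a_i*p_{i-1} + p_{i-2}, q_i = a_i*q_{i-1} + q_{i-2} with p_{-2}=0, p_{-1}=1, q_{-2}=1, q_{-1}=0), until the denominator exceeds 71:
  i=0: a_0=9, p_0 = 9*1 + 0 = 9, q_0 = 9*0 + 1 = 1.
  i=1: a_1=2, p_1 = 2*9 + 1 = 19, q_1 = 2*1 + 0 = 2.
  i=2: a_2=2, p_2 = 2*19 + 9 = 47, q_2 = 2*2 + 1 = 5.
  i=3: a_3=2, p_3 = 2*47 + 19 = 113, q_3 = 2*5 + 2 = 12.
  i=4: a_4=1, p_4 = 1*113 + 47 = 160, q_4 = 1*12 + 5 = 17.
  i=5: a_5=7, p_5 = 7*160 + 113 = 1233, q_5 = 7*17 + 12 = 131.
q_5 = 131 > 71, so the last convergent with denominator <= 71 is p_4/q_4 = 160/17.
The closest fraction with denominator <= 71 is either p_4/q_4 or the intermediate fraction (k*p_4 + p_3)/(k*q_4 + q_3) with the largest k >= 1 whose denominator stays <= 71; these approach x as k grows, and every other convergent or intermediate fraction in range is farther away.
Largest k: floor((71 - q_3)/q_4) = floor((71 - 12)/17) = 3.
That gives (3*160 + 113)/(3*17 + 12) = 593/63.
Compare the errors: |x - 160/17| = |1233*17 - 160*131|/(131*17) = 1/2227, and |x - 593/63| = |1233*63 - 593*131|/(131*63) = 4/8253.
Cross-multiplying, 1*8253 = 8253 < 8908 = 4*2227, so 1/2227 is smaller: the convergent 160/17 is closer to x than 593/63.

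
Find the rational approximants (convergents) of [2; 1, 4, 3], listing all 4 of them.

Using the convergent recurrence p_i = a_i*p_{i-1} + p_{i-2}, q_i = a_i*q_{i-1} + q_{i-2} with p_{-2}=0, p_{-1}=1, q_{-2}=1, q_{-1}=0:
  i=0: a_0=2, p_0 = 2*1 + 0 = 2, q_0 = 2*0 + 1 = 1.
  i=1: a_1=1, p_1 = 1*2 + 1 = 3, q_1 = 1*1 + 0 = 1.
  i=2: a_2=4, p_2 = 4*3 + 2 = 14, q_2 = 4*1 + 1 = 5.
  i=3: a_3=3, p_3 = 3*14 + 3 = 45, q_3 = 3*5 + 1 = 16.

2/1, 3/1, 14/5, 45/16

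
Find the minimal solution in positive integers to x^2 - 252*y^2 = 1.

First expand sqrt(252) as a continued fraction. With x_i = (sqrt(252) + m_i)/d_i and (m_0, d_0) = (0, 1): a_0 = floor(sqrt(252)) = 15, since 15^2 = 225 <= 252 < 256 = 16^2.
Iterate m_{i+1} = d_i*a_i - m_i, d_{i+1} = (252 - m_{i+1}^2)/d_i, a_{i+1} = floor((a_0 + m_{i+1})/d_{i+1}):
  m_1 = 1*15 - 0 = 15, d_1 = (252 - 15^2)/1 = 27/1 = 27, a_1 = floor((15 + 15)/27) = 1.
  m_2 = 27*1 - 15 = 12, d_2 = (252 - 12^2)/27 = 108/27 = 4, a_2 = floor((15 + 12)/4) = 6.
  m_3 = 4*6 - 12 = 12, d_3 = (252 - 12^2)/4 = 108/4 = 27, a_3 = floor((15 + 12)/27) = 1.
  m_4 = 27*1 - 12 = 15, d_4 = (252 - 15^2)/27 = 27/27 = 1, a_4 = floor((15 + 15)/1) = 30.
  m_5 = 1*30 - 15 = 15, d_5 = (252 - 15^2)/1 = 27/1 = 27: (m_5, d_5) = (m_1, d_1) = (15, 27), so from here the quotients repeat a_1, ..., a_4; the period length is 4.
So sqrt(252) = [15; (1, 6, 1, 30)] with period length k = 4.
k is even, so the fundamental solution of x^2 - 252y^2 = 1 is (p_{k-1}, q_{k-1}) = (p_3, q_3); compute convergents through index 3.
Convergents (p_i = a_i*p_{i-1} + p_{i-2}, q_i = a_i*q_{i-1} + q_{i-2} with p_{-2}=0, p_{-1}=1, q_{-2}=1, q_{-1}=0):
  i=0: a_0=15, p_0 = 15*1 + 0 = 15, q_0 = 15*0 + 1 = 1.
  i=1: a_1=1, p_1 = 1*15 + 1 = 16, q_1 = 1*1 + 0 = 1.
  i=2: a_2=6, p_2 = 6*16 + 15 = 111, q_2 = 6*1 + 1 = 7.
  i=3: a_3=1, p_3 = 1*111 + 16 = 127, q_3 = 1*7 + 1 = 8.
Check: 127^2 - 252*8^2 = 16129 - 16128 = 1, so (x, y) = (127, 8) solves the equation, and by the theorem it is the least positive solution.

(x, y) = (127, 8)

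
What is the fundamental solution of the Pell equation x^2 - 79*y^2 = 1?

First expand sqrt(79) as a continued fraction. With x_i = (sqrt(79) + m_i)/d_i and (m_0, d_0) = (0, 1): a_0 = floor(sqrt(79)) = 8, since 8^2 = 64 <= 79 < 81 = 9^2.
Iterate m_{i+1} = d_i*a_i - m_i, d_{i+1} = (79 - m_{i+1}^2)/d_i, a_{i+1} = floor((a_0 + m_{i+1})/d_{i+1}):
  m_1 = 1*8 - 0 = 8, d_1 = (79 - 8^2)/1 = 15/1 = 15, a_1 = floor((8 + 8)/15) = 1.
  m_2 = 15*1 - 8 = 7, d_2 = (79 - 7^2)/15 = 30/15 = 2, a_2 = floor((8 + 7)/2) = 7.
  m_3 = 2*7 - 7 = 7, d_3 = (79 - 7^2)/2 = 30/2 = 15, a_3 = floor((8 + 7)/15) = 1.
  m_4 = 15*1 - 7 = 8, d_4 = (79 - 8^2)/15 = 15/15 = 1, a_4 = floor((8 + 8)/1) = 16.
  m_5 = 1*16 - 8 = 8, d_5 = (79 - 8^2)/1 = 15/1 = 15: (m_5, d_5) = (m_1, d_1) = (8, 15), so from here the quotients repeat a_1, ..., a_4; the period length is 4.
So sqrt(79) = [8; (1, 7, 1, 16)] with period length k = 4.
k is even, so the fundamental solution of x^2 - 79y^2 = 1 is (p_{k-1}, q_{k-1}) = (p_3, q_3); compute convergents through index 3.
Convergents (p_i = a_i*p_{i-1} + p_{i-2}, q_i = a_i*q_{i-1} + q_{i-2} with p_{-2}=0, p_{-1}=1, q_{-2}=1, q_{-1}=0):
  i=0: a_0=8, p_0 = 8*1 + 0 = 8, q_0 = 8*0 + 1 = 1.
  i=1: a_1=1, p_1 = 1*8 + 1 = 9, q_1 = 1*1 + 0 = 1.
  i=2: a_2=7, p_2 = 7*9 + 8 = 71, q_2 = 7*1 + 1 = 8.
  i=3: a_3=1, p_3 = 1*71 + 9 = 80, q_3 = 1*8 + 1 = 9.
Check: 80^2 - 79*9^2 = 6400 - 6399 = 1, so (x, y) = (80, 9) solves the equation, and by the theorem it is the least positive solution.

(x, y) = (80, 9)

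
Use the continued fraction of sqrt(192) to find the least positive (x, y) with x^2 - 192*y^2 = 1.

(x, y) = (97, 7)

First expand sqrt(192) as a continued fraction. With x_i = (sqrt(192) + m_i)/d_i and (m_0, d_0) = (0, 1): a_0 = floor(sqrt(192)) = 13, since 13^2 = 169 <= 192 < 196 = 14^2.
Iterate m_{i+1} = d_i*a_i - m_i, d_{i+1} = (192 - m_{i+1}^2)/d_i, a_{i+1} = floor((a_0 + m_{i+1})/d_{i+1}):
  m_1 = 1*13 - 0 = 13, d_1 = (192 - 13^2)/1 = 23/1 = 23, a_1 = floor((13 + 13)/23) = 1.
  m_2 = 23*1 - 13 = 10, d_2 = (192 - 10^2)/23 = 92/23 = 4, a_2 = floor((13 + 10)/4) = 5.
  m_3 = 4*5 - 10 = 10, d_3 = (192 - 10^2)/4 = 92/4 = 23, a_3 = floor((13 + 10)/23) = 1.
  m_4 = 23*1 - 10 = 13, d_4 = (192 - 13^2)/23 = 23/23 = 1, a_4 = floor((13 + 13)/1) = 26.
  m_5 = 1*26 - 13 = 13, d_5 = (192 - 13^2)/1 = 23/1 = 23: (m_5, d_5) = (m_1, d_1) = (13, 23), so from here the quotients repeat a_1, ..., a_4; the period length is 4.
So sqrt(192) = [13; (1, 5, 1, 26)] with period length k = 4.
k is even, so the fundamental solution of x^2 - 192y^2 = 1 is (p_{k-1}, q_{k-1}) = (p_3, q_3); compute convergents through index 3.
Convergents (p_i = a_i*p_{i-1} + p_{i-2}, q_i = a_i*q_{i-1} + q_{i-2} with p_{-2}=0, p_{-1}=1, q_{-2}=1, q_{-1}=0):
  i=0: a_0=13, p_0 = 13*1 + 0 = 13, q_0 = 13*0 + 1 = 1.
  i=1: a_1=1, p_1 = 1*13 + 1 = 14, q_1 = 1*1 + 0 = 1.
  i=2: a_2=5, p_2 = 5*14 + 13 = 83, q_2 = 5*1 + 1 = 6.
  i=3: a_3=1, p_3 = 1*83 + 14 = 97, q_3 = 1*6 + 1 = 7.
Check: 97^2 - 192*7^2 = 9409 - 9408 = 1, so (x, y) = (97, 7) solves the equation, and by the theorem it is the least positive solution.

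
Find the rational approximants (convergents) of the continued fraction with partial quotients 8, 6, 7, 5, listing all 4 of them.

Using the convergent recurrence p_i = a_i*p_{i-1} + p_{i-2}, q_i = a_i*q_{i-1} + q_{i-2} with p_{-2}=0, p_{-1}=1, q_{-2}=1, q_{-1}=0:
  i=0: a_0=8, p_0 = 8*1 + 0 = 8, q_0 = 8*0 + 1 = 1.
  i=1: a_1=6, p_1 = 6*8 + 1 = 49, q_1 = 6*1 + 0 = 6.
  i=2: a_2=7, p_2 = 7*49 + 8 = 351, q_2 = 7*6 + 1 = 43.
  i=3: a_3=5, p_3 = 5*351 + 49 = 1804, q_3 = 5*43 + 6 = 221.

8/1, 49/6, 351/43, 1804/221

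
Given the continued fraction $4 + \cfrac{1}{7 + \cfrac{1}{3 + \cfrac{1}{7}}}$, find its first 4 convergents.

Using the convergent recurrence p_i = a_i*p_{i-1} + p_{i-2}, q_i = a_i*q_{i-1} + q_{i-2} with p_{-2}=0, p_{-1}=1, q_{-2}=1, q_{-1}=0:
  i=0: a_0=4, p_0 = 4*1 + 0 = 4, q_0 = 4*0 + 1 = 1.
  i=1: a_1=7, p_1 = 7*4 + 1 = 29, q_1 = 7*1 + 0 = 7.
  i=2: a_2=3, p_2 = 3*29 + 4 = 91, q_2 = 3*7 + 1 = 22.
  i=3: a_3=7, p_3 = 7*91 + 29 = 666, q_3 = 7*22 + 7 = 161.

4/1, 29/7, 91/22, 666/161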